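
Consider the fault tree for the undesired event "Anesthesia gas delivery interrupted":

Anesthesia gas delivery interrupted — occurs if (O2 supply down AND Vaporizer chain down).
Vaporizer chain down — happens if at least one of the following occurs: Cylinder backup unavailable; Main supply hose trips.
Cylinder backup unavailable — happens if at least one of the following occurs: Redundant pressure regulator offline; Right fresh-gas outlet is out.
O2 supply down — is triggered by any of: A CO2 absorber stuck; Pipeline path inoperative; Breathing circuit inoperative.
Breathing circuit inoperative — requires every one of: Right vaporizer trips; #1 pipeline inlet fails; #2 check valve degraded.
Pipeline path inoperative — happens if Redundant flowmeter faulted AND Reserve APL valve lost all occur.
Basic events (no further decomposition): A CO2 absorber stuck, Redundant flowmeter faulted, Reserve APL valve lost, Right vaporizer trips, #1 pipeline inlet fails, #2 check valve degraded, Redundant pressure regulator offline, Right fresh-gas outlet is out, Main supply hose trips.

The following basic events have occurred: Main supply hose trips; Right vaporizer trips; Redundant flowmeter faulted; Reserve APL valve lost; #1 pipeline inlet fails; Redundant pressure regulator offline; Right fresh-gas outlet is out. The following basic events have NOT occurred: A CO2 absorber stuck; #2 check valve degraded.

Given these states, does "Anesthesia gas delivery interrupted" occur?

Yes

Pipeline path inoperative [AND]: Redundant flowmeter faulted=occurs, Reserve APL valve lost=occurs → all inputs occur → occurs.
Breathing circuit inoperative [AND]: Right vaporizer trips=occurs, #1 pipeline inlet fails=occurs, #2 check valve degraded=not → not all inputs occur → does not occur.
O2 supply down [OR]: A CO2 absorber stuck=not, Pipeline path inoperative=occurs, Breathing circuit inoperative=not → at least one input occurs → occurs.
Cylinder backup unavailable [OR]: Redundant pressure regulator offline=occurs, Right fresh-gas outlet is out=occurs → at least one input occurs → occurs.
Vaporizer chain down [OR]: Cylinder backup unavailable=occurs, Main supply hose trips=occurs → at least one input occurs → occurs.
Anesthesia gas delivery interrupted [AND]: O2 supply down=occurs, Vaporizer chain down=occurs → all inputs occur → occurs.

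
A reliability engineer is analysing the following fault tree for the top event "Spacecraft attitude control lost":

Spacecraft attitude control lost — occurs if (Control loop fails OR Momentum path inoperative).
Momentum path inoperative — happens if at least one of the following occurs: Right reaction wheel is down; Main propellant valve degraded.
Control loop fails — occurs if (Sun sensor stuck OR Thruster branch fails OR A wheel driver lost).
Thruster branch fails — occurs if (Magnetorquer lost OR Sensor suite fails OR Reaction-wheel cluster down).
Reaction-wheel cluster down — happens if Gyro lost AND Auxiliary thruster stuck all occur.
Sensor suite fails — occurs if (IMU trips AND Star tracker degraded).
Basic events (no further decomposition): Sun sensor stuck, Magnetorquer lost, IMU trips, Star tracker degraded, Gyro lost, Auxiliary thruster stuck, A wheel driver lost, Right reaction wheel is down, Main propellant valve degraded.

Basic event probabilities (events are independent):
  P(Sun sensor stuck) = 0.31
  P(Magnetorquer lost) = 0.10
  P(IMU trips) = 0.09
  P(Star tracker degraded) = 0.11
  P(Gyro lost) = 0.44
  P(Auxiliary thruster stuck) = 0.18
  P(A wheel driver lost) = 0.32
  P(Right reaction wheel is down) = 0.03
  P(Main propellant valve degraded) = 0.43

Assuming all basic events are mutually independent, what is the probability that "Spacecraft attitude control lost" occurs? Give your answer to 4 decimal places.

0.7871

P(Sensor suite fails) [AND] = 0.09 × 0.11 = 0.009900
P(Reaction-wheel cluster down) [AND] = 0.44 × 0.18 = 0.079200
P(Thruster branch fails) [OR] = 1 − (1−0.10) × (1−0.009900) × (1−0.079200) = 0.179484
P(Control loop fails) [OR] = 1 − (1−0.31) × (1−0.179484) × (1−0.32) = 0.615014
P(Momentum path inoperative) [OR] = 1 − (1−0.03) × (1−0.43) = 0.447100
P(Spacecraft attitude control lost) [OR] = 1 − (1−0.615014) × (1−0.447100) = 0.787141
Rounded to 4 decimal places: P(Spacecraft attitude control lost) ≈ 0.7871.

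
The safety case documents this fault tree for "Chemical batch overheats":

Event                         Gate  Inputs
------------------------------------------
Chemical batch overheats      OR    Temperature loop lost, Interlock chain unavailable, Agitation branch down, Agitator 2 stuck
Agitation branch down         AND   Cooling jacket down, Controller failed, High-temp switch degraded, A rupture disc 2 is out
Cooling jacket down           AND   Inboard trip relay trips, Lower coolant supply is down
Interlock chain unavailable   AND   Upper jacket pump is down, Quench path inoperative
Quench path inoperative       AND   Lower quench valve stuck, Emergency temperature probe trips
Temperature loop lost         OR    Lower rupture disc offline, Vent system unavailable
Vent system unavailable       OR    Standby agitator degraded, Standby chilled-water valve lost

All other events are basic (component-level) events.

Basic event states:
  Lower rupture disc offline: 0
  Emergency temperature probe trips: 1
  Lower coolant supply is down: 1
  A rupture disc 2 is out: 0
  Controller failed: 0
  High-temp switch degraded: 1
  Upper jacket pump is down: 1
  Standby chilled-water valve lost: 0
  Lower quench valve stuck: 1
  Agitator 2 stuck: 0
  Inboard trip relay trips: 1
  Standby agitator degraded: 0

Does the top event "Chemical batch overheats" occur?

Yes

Vent system unavailable [OR]: Standby agitator degraded=not, Standby chilled-water valve lost=not → no input occurs → does not occur.
Temperature loop lost [OR]: Lower rupture disc offline=not, Vent system unavailable=not → no input occurs → does not occur.
Quench path inoperative [AND]: Lower quench valve stuck=occurs, Emergency temperature probe trips=occurs → all inputs occur → occurs.
Interlock chain unavailable [AND]: Upper jacket pump is down=occurs, Quench path inoperative=occurs → all inputs occur → occurs.
Cooling jacket down [AND]: Inboard trip relay trips=occurs, Lower coolant supply is down=occurs → all inputs occur → occurs.
Agitation branch down [AND]: Cooling jacket down=occurs, Controller failed=not, High-temp switch degraded=occurs, A rupture disc 2 is out=not → not all inputs occur → does not occur.
Chemical batch overheats [OR]: Temperature loop lost=not, Interlock chain unavailable=occurs, Agitation branch down=not, Agitator 2 stuck=not → at least one input occurs → occurs.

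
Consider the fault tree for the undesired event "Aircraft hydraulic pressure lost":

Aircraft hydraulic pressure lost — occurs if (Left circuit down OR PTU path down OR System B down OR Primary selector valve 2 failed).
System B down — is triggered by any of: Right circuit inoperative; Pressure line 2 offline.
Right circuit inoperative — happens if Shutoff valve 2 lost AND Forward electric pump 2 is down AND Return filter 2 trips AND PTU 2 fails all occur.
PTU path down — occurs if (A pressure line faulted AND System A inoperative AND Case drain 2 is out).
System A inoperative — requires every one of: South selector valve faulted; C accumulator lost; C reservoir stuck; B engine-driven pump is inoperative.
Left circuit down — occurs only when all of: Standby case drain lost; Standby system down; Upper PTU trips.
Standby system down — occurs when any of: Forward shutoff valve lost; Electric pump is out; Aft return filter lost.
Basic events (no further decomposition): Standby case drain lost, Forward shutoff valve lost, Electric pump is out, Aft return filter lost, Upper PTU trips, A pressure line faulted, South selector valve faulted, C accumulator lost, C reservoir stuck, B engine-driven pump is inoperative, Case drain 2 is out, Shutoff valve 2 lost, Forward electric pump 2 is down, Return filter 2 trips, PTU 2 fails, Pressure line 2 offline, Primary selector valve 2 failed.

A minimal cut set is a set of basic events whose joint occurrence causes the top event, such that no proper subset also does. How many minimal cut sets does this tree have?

Standby system down [OR]: union of children's cut sets → 3 cut set(s).
Left circuit down [AND]: one cut set from each child combined → 1 × 3 × 1 = 3 cut set(s).
System A inoperative [AND]: one cut set from each child combined → 1 × 1 × 1 × 1 = 1 cut set(s).
PTU path down [AND]: one cut set from each child combined → 1 × 1 × 1 = 1 cut set(s).
Right circuit inoperative [AND]: one cut set from each child combined → 1 × 1 × 1 × 1 = 1 cut set(s).
System B down [OR]: union of children's cut sets → 2 cut set(s).
Aircraft hydraulic pressure lost [OR]: union of children's cut sets → 7 cut set(s).
Minimal cut sets: {Forward shutoff valve lost, Standby case drain lost, Upper PTU trips}; {Electric pump is out, Standby case drain lost, Upper PTU trips}; {Aft return filter lost, Standby case drain lost, Upper PTU trips}; {A pressure line faulted, B engine-driven pump is inoperative, C accumulator lost, C reservoir stuck, Case drain 2 is out, South selector valve faulted}; {Forward electric pump 2 is down, PTU 2 fails, Return filter 2 trips, Shutoff valve 2 lost}; {Pressure line 2 offline}; {Primary selector valve 2 failed}.

7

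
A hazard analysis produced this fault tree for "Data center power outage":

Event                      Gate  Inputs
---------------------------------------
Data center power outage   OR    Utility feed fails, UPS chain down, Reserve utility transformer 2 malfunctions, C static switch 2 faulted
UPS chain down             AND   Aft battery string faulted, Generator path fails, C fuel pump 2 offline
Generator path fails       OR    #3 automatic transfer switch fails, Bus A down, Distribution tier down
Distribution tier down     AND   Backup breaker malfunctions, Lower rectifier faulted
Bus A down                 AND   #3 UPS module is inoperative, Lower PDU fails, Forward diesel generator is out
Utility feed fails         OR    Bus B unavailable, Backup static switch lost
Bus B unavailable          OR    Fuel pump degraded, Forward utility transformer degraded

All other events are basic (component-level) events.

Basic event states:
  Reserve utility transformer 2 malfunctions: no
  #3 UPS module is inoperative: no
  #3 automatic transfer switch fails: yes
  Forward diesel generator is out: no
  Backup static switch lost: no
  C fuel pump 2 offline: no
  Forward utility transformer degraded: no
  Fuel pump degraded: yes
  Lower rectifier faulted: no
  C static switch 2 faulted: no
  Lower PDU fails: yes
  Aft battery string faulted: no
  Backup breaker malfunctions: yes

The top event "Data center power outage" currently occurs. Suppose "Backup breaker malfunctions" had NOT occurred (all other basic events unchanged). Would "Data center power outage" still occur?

Yes

Counterfactual: set "Backup breaker malfunctions" to not occurred.
Bus B unavailable [OR]: Fuel pump degraded=occurs, Forward utility transformer degraded=not → at least one input occurs → occurs.
Utility feed fails [OR]: Bus B unavailable=occurs, Backup static switch lost=not → at least one input occurs → occurs.
Bus A down [AND]: #3 UPS module is inoperative=not, Lower PDU fails=occurs, Forward diesel generator is out=not → not all inputs occur → does not occur.
Distribution tier down [AND]: Backup breaker malfunctions=not, Lower rectifier faulted=not → not all inputs occur → does not occur.
Generator path fails [OR]: #3 automatic transfer switch fails=occurs, Bus A down=not, Distribution tier down=not → at least one input occurs → occurs.
UPS chain down [AND]: Aft battery string faulted=not, Generator path fails=occurs, C fuel pump 2 offline=not → not all inputs occur → does not occur.
Data center power outage [OR]: Utility feed fails=occurs, UPS chain down=not, Reserve utility transformer 2 malfunctions=not, C static switch 2 faulted=not → at least one input occurs → occurs.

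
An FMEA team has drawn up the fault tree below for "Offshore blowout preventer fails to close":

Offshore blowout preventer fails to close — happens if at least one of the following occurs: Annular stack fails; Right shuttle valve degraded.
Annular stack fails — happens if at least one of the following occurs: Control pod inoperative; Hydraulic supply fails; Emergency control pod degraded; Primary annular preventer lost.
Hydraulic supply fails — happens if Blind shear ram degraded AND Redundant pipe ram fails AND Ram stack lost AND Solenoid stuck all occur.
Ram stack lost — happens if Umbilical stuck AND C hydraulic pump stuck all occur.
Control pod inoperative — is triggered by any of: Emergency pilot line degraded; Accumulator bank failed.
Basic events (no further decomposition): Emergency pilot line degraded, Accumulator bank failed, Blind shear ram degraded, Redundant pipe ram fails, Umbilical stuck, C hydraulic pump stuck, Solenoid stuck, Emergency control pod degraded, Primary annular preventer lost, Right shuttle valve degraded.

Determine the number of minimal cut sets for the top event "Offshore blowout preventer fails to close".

6

Control pod inoperative [OR]: union of children's cut sets → 2 cut set(s).
Ram stack lost [AND]: one cut set from each child combined → 1 × 1 = 1 cut set(s).
Hydraulic supply fails [AND]: one cut set from each child combined → 1 × 1 × 1 × 1 = 1 cut set(s).
Annular stack fails [OR]: union of children's cut sets → 5 cut set(s).
Offshore blowout preventer fails to close [OR]: union of children's cut sets → 6 cut set(s).
Minimal cut sets: {Emergency pilot line degraded}; {Accumulator bank failed}; {Blind shear ram degraded, C hydraulic pump stuck, Redundant pipe ram fails, Solenoid stuck, Umbilical stuck}; {Emergency control pod degraded}; {Primary annular preventer lost}; {Right shuttle valve degraded}.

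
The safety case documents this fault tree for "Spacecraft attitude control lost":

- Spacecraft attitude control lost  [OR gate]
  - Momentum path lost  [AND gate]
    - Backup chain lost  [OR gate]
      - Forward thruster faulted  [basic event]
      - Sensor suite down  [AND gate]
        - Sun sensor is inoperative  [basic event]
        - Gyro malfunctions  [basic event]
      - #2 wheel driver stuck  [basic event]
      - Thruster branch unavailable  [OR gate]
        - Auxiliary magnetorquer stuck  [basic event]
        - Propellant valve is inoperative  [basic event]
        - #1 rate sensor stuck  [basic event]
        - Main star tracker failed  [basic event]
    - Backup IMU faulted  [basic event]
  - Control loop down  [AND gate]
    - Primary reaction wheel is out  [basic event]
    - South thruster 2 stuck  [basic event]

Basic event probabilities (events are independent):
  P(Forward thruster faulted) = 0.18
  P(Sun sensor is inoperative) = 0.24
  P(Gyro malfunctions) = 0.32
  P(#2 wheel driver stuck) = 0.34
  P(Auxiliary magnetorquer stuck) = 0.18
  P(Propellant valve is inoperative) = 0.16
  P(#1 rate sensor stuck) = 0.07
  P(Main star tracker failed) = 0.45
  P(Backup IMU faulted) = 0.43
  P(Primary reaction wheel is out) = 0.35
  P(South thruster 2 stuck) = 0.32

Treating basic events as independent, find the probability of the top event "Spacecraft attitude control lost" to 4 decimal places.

P(Sensor suite down) [AND] = 0.24 × 0.32 = 0.076800
P(Thruster branch unavailable) [OR] = 1 − (1−0.18) × (1−0.16) × (1−0.07) × (1−0.45) = 0.647679
P(Backup chain lost) [OR] = 1 − (1−0.18) × (1−0.076800) × (1−0.34) × (1−0.647679) = 0.823968
P(Momentum path lost) [AND] = 0.823968 × 0.43 = 0.354306
P(Control loop down) [AND] = 0.35 × 0.32 = 0.112000
P(Spacecraft attitude control lost) [OR] = 1 − (1−0.354306) × (1−0.112000) = 0.426624
Rounded to 4 decimal places: P(Spacecraft attitude control lost) ≈ 0.4266.

0.4266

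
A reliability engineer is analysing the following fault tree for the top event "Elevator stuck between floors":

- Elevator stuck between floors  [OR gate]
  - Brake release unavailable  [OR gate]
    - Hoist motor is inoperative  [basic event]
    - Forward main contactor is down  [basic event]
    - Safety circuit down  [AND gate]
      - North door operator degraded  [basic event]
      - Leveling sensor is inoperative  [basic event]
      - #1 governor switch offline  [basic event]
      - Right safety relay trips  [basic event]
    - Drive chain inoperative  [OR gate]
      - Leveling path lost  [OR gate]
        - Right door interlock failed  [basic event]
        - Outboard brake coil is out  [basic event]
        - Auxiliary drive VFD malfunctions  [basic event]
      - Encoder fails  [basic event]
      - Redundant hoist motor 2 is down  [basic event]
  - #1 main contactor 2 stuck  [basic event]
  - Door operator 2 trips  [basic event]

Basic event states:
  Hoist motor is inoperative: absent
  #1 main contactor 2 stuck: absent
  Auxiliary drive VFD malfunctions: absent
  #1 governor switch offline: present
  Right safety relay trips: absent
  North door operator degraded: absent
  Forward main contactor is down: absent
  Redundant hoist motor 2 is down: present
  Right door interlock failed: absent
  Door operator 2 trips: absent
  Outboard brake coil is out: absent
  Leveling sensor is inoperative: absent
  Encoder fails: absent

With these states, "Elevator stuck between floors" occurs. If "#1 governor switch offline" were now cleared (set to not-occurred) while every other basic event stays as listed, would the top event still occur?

Yes

Counterfactual: set "#1 governor switch offline" to not occurred.
Safety circuit down [AND]: North door operator degraded=not, Leveling sensor is inoperative=not, #1 governor switch offline=not, Right safety relay trips=not → not all inputs occur → does not occur.
Leveling path lost [OR]: Right door interlock failed=not, Outboard brake coil is out=not, Auxiliary drive VFD malfunctions=not → no input occurs → does not occur.
Drive chain inoperative [OR]: Leveling path lost=not, Encoder fails=not, Redundant hoist motor 2 is down=occurs → at least one input occurs → occurs.
Brake release unavailable [OR]: Hoist motor is inoperative=not, Forward main contactor is down=not, Safety circuit down=not, Drive chain inoperative=occurs → at least one input occurs → occurs.
Elevator stuck between floors [OR]: Brake release unavailable=occurs, #1 main contactor 2 stuck=not, Door operator 2 trips=not → at least one input occurs → occurs.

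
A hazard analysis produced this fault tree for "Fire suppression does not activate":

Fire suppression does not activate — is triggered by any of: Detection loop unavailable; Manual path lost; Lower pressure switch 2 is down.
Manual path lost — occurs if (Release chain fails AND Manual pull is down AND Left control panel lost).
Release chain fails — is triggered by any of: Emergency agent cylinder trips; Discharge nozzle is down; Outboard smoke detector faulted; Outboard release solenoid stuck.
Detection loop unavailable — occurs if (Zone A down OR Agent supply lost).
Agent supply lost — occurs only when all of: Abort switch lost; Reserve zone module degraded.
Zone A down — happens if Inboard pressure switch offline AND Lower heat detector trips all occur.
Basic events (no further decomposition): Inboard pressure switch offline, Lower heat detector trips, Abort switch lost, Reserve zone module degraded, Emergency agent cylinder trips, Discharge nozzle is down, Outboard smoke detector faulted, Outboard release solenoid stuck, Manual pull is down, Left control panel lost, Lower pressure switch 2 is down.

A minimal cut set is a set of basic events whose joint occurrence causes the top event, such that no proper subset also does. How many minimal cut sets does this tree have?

Zone A down [AND]: one cut set from each child combined → 1 × 1 = 1 cut set(s).
Agent supply lost [AND]: one cut set from each child combined → 1 × 1 = 1 cut set(s).
Detection loop unavailable [OR]: union of children's cut sets → 2 cut set(s).
Release chain fails [OR]: union of children's cut sets → 4 cut set(s).
Manual path lost [AND]: one cut set from each child combined → 4 × 1 × 1 = 4 cut set(s).
Fire suppression does not activate [OR]: union of children's cut sets → 7 cut set(s).
Minimal cut sets: {Inboard pressure switch offline, Lower heat detector trips}; {Abort switch lost, Reserve zone module degraded}; {Emergency agent cylinder trips, Left control panel lost, Manual pull is down}; {Discharge nozzle is down, Left control panel lost, Manual pull is down}; {Left control panel lost, Manual pull is down, Outboard smoke detector faulted}; {Left control panel lost, Manual pull is down, Outboard release solenoid stuck}; {Lower pressure switch 2 is down}.

7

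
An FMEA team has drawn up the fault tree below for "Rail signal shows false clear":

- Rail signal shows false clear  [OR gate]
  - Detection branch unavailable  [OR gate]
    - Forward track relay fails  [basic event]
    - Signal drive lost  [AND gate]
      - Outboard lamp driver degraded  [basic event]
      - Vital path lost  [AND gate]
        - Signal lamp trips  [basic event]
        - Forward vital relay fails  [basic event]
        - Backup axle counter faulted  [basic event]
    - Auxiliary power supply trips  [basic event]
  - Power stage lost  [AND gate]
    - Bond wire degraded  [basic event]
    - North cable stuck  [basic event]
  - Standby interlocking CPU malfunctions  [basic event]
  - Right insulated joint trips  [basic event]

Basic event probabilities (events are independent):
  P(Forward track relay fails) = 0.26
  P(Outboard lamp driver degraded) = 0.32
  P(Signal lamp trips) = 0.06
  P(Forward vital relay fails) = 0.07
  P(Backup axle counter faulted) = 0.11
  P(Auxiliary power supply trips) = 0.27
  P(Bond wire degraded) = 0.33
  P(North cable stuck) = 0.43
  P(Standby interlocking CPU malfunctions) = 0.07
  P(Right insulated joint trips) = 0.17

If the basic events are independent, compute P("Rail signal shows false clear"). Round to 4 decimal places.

0.6422

P(Vital path lost) [AND] = 0.06 × 0.07 × 0.11 = 0.000462
P(Signal drive lost) [AND] = 0.32 × 0.000462 = 0.000148
P(Detection branch unavailable) [OR] = 1 − (1−0.26) × (1−0.000148) × (1−0.27) = 0.459880
P(Power stage lost) [AND] = 0.33 × 0.43 = 0.141900
P(Rail signal shows false clear) [OR] = 1 − (1−0.459880) × (1−0.141900) × (1−0.07) × (1−0.17) = 0.642242
Rounded to 4 decimal places: P(Rail signal shows false clear) ≈ 0.6422.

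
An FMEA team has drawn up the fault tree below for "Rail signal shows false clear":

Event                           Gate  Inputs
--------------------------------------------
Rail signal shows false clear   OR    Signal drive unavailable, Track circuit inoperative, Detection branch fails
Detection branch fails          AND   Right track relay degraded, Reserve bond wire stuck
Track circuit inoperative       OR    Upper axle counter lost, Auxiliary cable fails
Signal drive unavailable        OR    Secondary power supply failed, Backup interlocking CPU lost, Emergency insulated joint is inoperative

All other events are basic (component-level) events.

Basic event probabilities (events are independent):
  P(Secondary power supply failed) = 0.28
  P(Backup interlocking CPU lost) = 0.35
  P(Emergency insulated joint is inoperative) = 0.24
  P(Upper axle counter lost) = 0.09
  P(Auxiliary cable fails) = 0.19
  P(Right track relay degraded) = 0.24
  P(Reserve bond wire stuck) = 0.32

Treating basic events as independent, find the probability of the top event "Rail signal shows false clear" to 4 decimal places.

0.7580

P(Signal drive unavailable) [OR] = 1 − (1−0.28) × (1−0.35) × (1−0.24) = 0.644320
P(Track circuit inoperative) [OR] = 1 − (1−0.09) × (1−0.19) = 0.262900
P(Detection branch fails) [AND] = 0.24 × 0.32 = 0.076800
P(Rail signal shows false clear) [OR] = 1 − (1−0.644320) × (1−0.262900) × (1−0.076800) = 0.757963
Rounded to 4 decimal places: P(Rail signal shows false clear) ≈ 0.7580.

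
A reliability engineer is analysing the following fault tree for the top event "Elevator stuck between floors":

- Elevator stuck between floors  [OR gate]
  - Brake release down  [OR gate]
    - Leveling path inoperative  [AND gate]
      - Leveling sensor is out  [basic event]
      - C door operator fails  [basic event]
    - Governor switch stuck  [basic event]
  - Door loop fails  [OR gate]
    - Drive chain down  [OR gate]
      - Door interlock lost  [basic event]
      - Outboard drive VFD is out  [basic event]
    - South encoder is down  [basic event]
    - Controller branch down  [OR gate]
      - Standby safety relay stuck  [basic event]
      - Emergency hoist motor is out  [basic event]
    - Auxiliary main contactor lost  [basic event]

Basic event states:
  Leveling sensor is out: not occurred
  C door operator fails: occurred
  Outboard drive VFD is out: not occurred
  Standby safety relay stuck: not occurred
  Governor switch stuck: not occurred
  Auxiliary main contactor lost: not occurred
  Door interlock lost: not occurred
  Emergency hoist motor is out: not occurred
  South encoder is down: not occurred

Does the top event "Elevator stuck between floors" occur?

Leveling path inoperative [AND]: Leveling sensor is out=not, C door operator fails=occurs → not all inputs occur → does not occur.
Brake release down [OR]: Leveling path inoperative=not, Governor switch stuck=not → no input occurs → does not occur.
Drive chain down [OR]: Door interlock lost=not, Outboard drive VFD is out=not → no input occurs → does not occur.
Controller branch down [OR]: Standby safety relay stuck=not, Emergency hoist motor is out=not → no input occurs → does not occur.
Door loop fails [OR]: Drive chain down=not, South encoder is down=not, Controller branch down=not, Auxiliary main contactor lost=not → no input occurs → does not occur.
Elevator stuck between floors [OR]: Brake release down=not, Door loop fails=not → no input occurs → does not occur.

No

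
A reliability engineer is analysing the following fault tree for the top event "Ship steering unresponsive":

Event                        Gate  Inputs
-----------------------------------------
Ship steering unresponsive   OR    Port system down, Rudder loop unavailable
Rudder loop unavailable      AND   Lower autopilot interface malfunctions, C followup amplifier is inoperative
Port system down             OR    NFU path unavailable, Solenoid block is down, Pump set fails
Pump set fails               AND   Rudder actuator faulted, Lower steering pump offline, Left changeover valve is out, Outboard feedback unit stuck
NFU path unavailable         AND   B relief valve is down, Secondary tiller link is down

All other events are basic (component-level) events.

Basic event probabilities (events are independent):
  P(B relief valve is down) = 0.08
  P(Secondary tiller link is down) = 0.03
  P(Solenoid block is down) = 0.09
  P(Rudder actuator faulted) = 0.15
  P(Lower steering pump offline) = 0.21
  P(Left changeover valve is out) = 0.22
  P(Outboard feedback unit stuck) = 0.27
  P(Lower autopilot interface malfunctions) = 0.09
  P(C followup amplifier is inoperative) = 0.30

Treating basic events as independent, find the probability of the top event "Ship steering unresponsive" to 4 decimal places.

P(NFU path unavailable) [AND] = 0.08 × 0.03 = 0.002400
P(Pump set fails) [AND] = 0.15 × 0.21 × 0.22 × 0.27 = 0.001871
P(Port system down) [OR] = 1 − (1−0.002400) × (1−0.09) × (1−0.001871) = 0.093883
P(Rudder loop unavailable) [AND] = 0.09 × 0.30 = 0.027000
P(Ship steering unresponsive) [OR] = 1 − (1−0.093883) × (1−0.027000) = 0.118348
Rounded to 4 decimal places: P(Ship steering unresponsive) ≈ 0.1183.

0.1183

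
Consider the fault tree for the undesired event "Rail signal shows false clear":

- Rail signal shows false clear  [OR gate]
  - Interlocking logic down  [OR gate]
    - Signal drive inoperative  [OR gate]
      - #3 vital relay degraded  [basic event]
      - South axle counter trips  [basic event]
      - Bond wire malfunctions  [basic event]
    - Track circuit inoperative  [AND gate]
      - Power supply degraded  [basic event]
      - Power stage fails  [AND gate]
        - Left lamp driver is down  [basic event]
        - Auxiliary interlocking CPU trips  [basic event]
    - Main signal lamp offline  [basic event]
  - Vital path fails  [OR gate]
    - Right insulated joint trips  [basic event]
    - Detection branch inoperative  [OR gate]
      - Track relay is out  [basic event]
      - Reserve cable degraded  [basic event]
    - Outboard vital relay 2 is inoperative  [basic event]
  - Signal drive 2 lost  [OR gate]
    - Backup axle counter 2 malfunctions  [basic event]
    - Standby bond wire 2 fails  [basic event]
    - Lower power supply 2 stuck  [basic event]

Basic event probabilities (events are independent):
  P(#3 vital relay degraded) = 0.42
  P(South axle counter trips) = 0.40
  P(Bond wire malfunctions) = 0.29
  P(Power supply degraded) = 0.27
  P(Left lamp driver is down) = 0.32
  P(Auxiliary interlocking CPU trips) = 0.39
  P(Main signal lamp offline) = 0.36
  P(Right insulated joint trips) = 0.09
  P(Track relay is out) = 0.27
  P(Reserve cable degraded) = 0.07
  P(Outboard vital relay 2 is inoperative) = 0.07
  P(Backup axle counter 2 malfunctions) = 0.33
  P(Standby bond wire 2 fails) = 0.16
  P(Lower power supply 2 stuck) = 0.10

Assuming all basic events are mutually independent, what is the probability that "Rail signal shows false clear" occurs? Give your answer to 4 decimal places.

0.9555

P(Signal drive inoperative) [OR] = 1 − (1−0.42) × (1−0.40) × (1−0.29) = 0.752920
P(Power stage fails) [AND] = 0.32 × 0.39 = 0.124800
P(Track circuit inoperative) [AND] = 0.27 × 0.124800 = 0.033696
P(Interlocking logic down) [OR] = 1 − (1−0.752920) × (1−0.033696) × (1−0.36) = 0.847197
P(Detection branch inoperative) [OR] = 1 − (1−0.27) × (1−0.07) = 0.321100
P(Vital path fails) [OR] = 1 − (1−0.09) × (1−0.321100) × (1−0.07) = 0.425447
P(Signal drive 2 lost) [OR] = 1 − (1−0.33) × (1−0.16) × (1−0.10) = 0.493480
P(Rail signal shows false clear) [OR] = 1 − (1−0.847197) × (1−0.425447) × (1−0.493480) = 0.955531
Rounded to 4 decimal places: P(Rail signal shows false clear) ≈ 0.9555.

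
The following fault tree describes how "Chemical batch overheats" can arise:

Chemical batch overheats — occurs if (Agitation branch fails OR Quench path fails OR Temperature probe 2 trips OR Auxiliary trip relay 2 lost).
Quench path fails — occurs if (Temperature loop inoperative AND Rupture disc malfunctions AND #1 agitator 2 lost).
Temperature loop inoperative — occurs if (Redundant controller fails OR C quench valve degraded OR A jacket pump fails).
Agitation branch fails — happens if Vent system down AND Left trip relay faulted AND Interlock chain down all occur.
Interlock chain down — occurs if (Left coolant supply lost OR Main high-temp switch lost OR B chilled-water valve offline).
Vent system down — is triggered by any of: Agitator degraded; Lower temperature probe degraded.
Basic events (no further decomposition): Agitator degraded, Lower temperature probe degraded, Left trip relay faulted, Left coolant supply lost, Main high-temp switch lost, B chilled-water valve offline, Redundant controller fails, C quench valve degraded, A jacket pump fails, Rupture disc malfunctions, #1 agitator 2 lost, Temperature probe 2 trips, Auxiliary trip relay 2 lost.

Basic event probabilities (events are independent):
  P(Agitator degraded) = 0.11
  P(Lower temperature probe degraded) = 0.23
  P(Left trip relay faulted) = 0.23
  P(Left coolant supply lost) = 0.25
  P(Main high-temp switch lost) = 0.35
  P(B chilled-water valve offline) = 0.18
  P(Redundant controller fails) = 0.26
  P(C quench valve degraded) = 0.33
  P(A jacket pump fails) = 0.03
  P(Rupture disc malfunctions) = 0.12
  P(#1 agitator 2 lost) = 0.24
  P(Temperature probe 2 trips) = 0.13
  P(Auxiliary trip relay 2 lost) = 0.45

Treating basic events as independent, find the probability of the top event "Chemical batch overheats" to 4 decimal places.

P(Vent system down) [OR] = 1 − (1−0.11) × (1−0.23) = 0.314700
P(Interlock chain down) [OR] = 1 − (1−0.25) × (1−0.35) × (1−0.18) = 0.600250
P(Agitation branch fails) [AND] = 0.314700 × 0.23 × 0.600250 = 0.043447
P(Temperature loop inoperative) [OR] = 1 − (1−0.26) × (1−0.33) × (1−0.03) = 0.519074
P(Quench path fails) [AND] = 0.519074 × 0.12 × 0.24 = 0.014949
P(Chemical batch overheats) [OR] = 1 − (1−0.043447) × (1−0.014949) × (1−0.13) × (1−0.45) = 0.549132
Rounded to 4 decimal places: P(Chemical batch overheats) ≈ 0.5491.

0.5491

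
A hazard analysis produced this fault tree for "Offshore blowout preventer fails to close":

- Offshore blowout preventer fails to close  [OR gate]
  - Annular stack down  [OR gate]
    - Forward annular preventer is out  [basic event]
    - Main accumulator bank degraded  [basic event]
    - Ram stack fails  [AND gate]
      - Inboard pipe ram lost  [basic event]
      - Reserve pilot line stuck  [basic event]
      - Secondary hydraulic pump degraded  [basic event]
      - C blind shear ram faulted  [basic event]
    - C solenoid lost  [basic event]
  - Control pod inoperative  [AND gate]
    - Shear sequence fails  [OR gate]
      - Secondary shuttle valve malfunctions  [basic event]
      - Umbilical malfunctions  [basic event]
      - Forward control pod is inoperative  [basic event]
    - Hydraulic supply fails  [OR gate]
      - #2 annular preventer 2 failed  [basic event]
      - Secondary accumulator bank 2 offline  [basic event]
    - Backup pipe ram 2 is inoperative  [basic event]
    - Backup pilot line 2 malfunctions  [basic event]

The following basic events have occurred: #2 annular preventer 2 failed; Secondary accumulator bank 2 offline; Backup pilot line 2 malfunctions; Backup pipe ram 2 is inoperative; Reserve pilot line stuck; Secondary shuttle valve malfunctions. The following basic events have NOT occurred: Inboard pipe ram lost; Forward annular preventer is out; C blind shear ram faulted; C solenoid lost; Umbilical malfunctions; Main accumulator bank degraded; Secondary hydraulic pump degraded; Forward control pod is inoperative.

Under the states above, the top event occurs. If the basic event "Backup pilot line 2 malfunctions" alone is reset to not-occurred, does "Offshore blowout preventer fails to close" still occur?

Counterfactual: set "Backup pilot line 2 malfunctions" to not occurred.
Ram stack fails [AND]: Inboard pipe ram lost=not, Reserve pilot line stuck=occurs, Secondary hydraulic pump degraded=not, C blind shear ram faulted=not → not all inputs occur → does not occur.
Annular stack down [OR]: Forward annular preventer is out=not, Main accumulator bank degraded=not, Ram stack fails=not, C solenoid lost=not → no input occurs → does not occur.
Shear sequence fails [OR]: Secondary shuttle valve malfunctions=occurs, Umbilical malfunctions=not, Forward control pod is inoperative=not → at least one input occurs → occurs.
Hydraulic supply fails [OR]: #2 annular preventer 2 failed=occurs, Secondary accumulator bank 2 offline=occurs → at least one input occurs → occurs.
Control pod inoperative [AND]: Shear sequence fails=occurs, Hydraulic supply fails=occurs, Backup pipe ram 2 is inoperative=occurs, Backup pilot line 2 malfunctions=not → not all inputs occur → does not occur.
Offshore blowout preventer fails to close [OR]: Annular stack down=not, Control pod inoperative=not → no input occurs → does not occur.

No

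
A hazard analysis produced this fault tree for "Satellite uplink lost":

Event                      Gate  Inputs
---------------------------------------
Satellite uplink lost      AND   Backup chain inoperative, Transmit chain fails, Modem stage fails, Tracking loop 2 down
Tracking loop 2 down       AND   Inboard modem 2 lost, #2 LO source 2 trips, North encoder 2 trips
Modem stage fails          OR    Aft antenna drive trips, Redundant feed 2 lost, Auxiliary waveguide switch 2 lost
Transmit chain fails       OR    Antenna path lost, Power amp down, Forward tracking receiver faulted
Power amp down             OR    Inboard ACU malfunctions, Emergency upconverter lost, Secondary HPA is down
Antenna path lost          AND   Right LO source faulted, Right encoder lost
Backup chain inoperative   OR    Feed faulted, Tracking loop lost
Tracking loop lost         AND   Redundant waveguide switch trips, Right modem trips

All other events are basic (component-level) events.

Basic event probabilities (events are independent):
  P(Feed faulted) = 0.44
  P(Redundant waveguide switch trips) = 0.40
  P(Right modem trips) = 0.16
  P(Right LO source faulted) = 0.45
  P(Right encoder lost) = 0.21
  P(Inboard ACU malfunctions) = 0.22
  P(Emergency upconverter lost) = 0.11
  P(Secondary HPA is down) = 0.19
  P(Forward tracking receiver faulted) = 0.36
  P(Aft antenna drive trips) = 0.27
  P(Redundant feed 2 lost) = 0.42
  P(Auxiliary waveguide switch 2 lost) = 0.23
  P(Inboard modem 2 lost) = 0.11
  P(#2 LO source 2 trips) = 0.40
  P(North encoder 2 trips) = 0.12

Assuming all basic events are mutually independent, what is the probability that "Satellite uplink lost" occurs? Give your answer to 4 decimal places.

P(Tracking loop lost) [AND] = 0.40 × 0.16 = 0.064000
P(Backup chain inoperative) [OR] = 1 − (1−0.44) × (1−0.064000) = 0.475840
P(Antenna path lost) [AND] = 0.45 × 0.21 = 0.094500
P(Power amp down) [OR] = 1 − (1−0.22) × (1−0.11) × (1−0.19) = 0.437698
P(Transmit chain fails) [OR] = 1 − (1−0.094500) × (1−0.437698) × (1−0.36) = 0.674135
P(Modem stage fails) [OR] = 1 − (1−0.27) × (1−0.42) × (1−0.23) = 0.673982
P(Tracking loop 2 down) [AND] = 0.11 × 0.40 × 0.12 = 0.005280
P(Satellite uplink lost) [AND] = 0.475840 × 0.674135 × 0.673982 × 0.005280 = 0.001142
Rounded to 4 decimal places: P(Satellite uplink lost) ≈ 0.0011.

0.0011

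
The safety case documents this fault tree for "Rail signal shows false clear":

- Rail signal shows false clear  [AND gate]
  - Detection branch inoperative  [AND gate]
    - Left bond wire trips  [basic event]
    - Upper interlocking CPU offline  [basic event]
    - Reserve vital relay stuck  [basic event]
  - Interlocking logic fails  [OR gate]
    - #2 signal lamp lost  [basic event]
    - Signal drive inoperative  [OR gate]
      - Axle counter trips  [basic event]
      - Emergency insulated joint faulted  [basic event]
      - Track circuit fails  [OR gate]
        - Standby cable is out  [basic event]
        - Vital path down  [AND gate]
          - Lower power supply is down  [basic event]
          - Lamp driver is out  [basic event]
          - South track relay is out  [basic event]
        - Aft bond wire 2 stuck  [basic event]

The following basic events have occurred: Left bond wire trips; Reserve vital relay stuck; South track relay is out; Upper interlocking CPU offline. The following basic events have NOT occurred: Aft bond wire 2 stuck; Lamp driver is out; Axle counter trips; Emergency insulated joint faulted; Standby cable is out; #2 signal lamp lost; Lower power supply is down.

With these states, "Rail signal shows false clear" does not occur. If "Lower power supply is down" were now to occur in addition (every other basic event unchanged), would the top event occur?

No

Counterfactual: set "Lower power supply is down" to occurred.
Detection branch inoperative [AND]: Left bond wire trips=occurs, Upper interlocking CPU offline=occurs, Reserve vital relay stuck=occurs → all inputs occur → occurs.
Vital path down [AND]: Lower power supply is down=occurs, Lamp driver is out=not, South track relay is out=occurs → not all inputs occur → does not occur.
Track circuit fails [OR]: Standby cable is out=not, Vital path down=not, Aft bond wire 2 stuck=not → no input occurs → does not occur.
Signal drive inoperative [OR]: Axle counter trips=not, Emergency insulated joint faulted=not, Track circuit fails=not → no input occurs → does not occur.
Interlocking logic fails [OR]: #2 signal lamp lost=not, Signal drive inoperative=not → no input occurs → does not occur.
Rail signal shows false clear [AND]: Detection branch inoperative=occurs, Interlocking logic fails=not → not all inputs occur → does not occur.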